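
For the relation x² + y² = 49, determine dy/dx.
Apply d/dx to both sides, remembering that y depends on x. Each occurrence of y therefore brings in a y' = dy/dx via the chain rule.

With F(x, y) equal to the left-hand side minus the right, differentiate F term by term:
  d/dx[x^2] = 2x
  d/dx[y^2] = 2y·y'
  d/dx[-49] = 0
Adding these up, d/dx[F] = 0 becomes
  (2x) + (2y)·y' = 0,
so isolating y',
  dy/dx = -(2x)/(2y) = -x/y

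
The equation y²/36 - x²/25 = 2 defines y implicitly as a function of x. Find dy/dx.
Differentiate the relation implicitly: treat y = y(x) and apply the chain rule, so every y-derivative picks up a y' = dy/dx factor.

With everything moved to the left-hand side, differentiate term by term:
  d/dx[-x^2/25] = -2x/25
  d/dx[y^2/36] = y·y'/18
  d/dx[-2] = 0

Separating the contributions that come from x directly and those that come through y:
  without y':      -2x/25
  multiplying y':  y/18

so (-2x/25) + (y/18)·y' = 0, and therefore
  dy/dx = -(-2x/25)/(y/18) = 36x/(25y)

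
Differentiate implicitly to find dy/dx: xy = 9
Take d/dx of both sides. Since y is implicitly a function of x, the chain rule attaches a y' = dy/dx factor whenever we differentiate through y.

Set F(x, y) = (left side) − (right side), so the curve is F = 0. Differentiating each term of F:
  d/dx[xy] = x·y' + y
  d/dx[-9] = 0

Collecting, the y'-free part is the partial derivative in x and the y' coefficient is the partial derivative in y:
  ∂F/∂x = y
  ∂F/∂y = x

so d/dx[F(x, y(x))] = ∂F/∂x + (∂F/∂y)·y' = 0. Rearranging,
  dy/dx = -(∂F/∂x)/(∂F/∂y) = -(y)/(x) = -y/x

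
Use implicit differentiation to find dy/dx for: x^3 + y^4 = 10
Differentiate both sides with respect to x, treating y as y(x). By the chain rule, any term containing y contributes a factor of y' = dy/dx when we differentiate it.

Move every term to one side and write the relation as F(x, y) = 0. Term by term,
  d/dx[x^3] = 3x^2
  d/dx[y^4] = 4y^3·y'
  d/dx[-10] = 0

The pieces without y' make up ∂F/∂x and the coefficient of y' is ∂F/∂y:
  ∂F/∂x = 3x^2,
  ∂F/∂y = 4y^3.

Since d/dx[F] = ∂F/∂x + (∂F/∂y)·y' = 0, solve for y':
  (∂F/∂y)·y' = -∂F/∂x
  dy/dx = -(∂F/∂x)/(∂F/∂y) = -(3x^2)/(4y^3) = -3x^2/(4y^3)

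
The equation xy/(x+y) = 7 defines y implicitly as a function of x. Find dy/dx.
Differentiate the relation implicitly: treat y = y(x) and apply the chain rule, so every y-derivative picks up a y' = dy/dx factor.

With everything moved to the left-hand side, differentiate term by term:
  d/dx[xy/(x + y)] = xy(-y' - 1)/(x + y)^2 + x·y'/(x + y) + y/(x + y)
  d/dx[-7] = 0

Separating the contributions that come from x directly and those that come through y:
  without y':      -xy/(x + y)^2 + y/(x + y)
  multiplying y':  -xy/(x + y)^2 + x/(x + y)

so (-xy/(x + y)^2 + y/(x + y)) + (-xy/(x + y)^2 + x/(x + y))·y' = 0, and therefore
  dy/dx = -(-xy/(x + y)^2 + y/(x + y))/(-xy/(x + y)^2 + x/(x + y))
        = -(y^2/(x + y)^2)/(x^2/(x + y)^2) = -y^2/x^2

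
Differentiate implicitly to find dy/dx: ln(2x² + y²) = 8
Apply d/dx to both sides, remembering that y depends on x. Each occurrence of y therefore brings in a y' = dy/dx via the chain rule.

With F(x, y) equal to the left-hand side minus the right, differentiate F term by term:
  d/dx[ln(2x^2 + y^2)] = (4x + 2y·y')/(2x^2 + y^2)
  d/dx[-8] = 0
Adding these up, d/dx[F] = 0 becomes
  (4x/(2x^2 + y^2)) + (2y/(2x^2 + y^2))·y' = 0,
so isolating y',
  dy/dx = -(4x/(2x^2 + y^2))/(2y/(2x^2 + y^2)) = -2x/y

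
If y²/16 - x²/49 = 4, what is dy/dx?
Differentiate both sides with respect to x, treating y as y(x). By the chain rule, any term containing y contributes a factor of y' = dy/dx when we differentiate it.

Move every term to one side and write the relation as F(x, y) = 0. Term by term,
  d/dx[-x^2/49] = -2x/49
  d/dx[y^2/16] = y·y'/8
  d/dx[-4] = 0

The pieces without y' make up ∂F/∂x and the coefficient of y' is ∂F/∂y:
  ∂F/∂x = -2x/49,
  ∂F/∂y = y/8.

Since d/dx[F] = ∂F/∂x + (∂F/∂y)·y' = 0, solve for y':
  (∂F/∂y)·y' = -∂F/∂x
  dy/dx = -(∂F/∂x)/(∂F/∂y) = -(-2x/49)/(y/8) = 16x/(49y)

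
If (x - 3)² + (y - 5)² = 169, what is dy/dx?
Differentiate the relation implicitly: treat y = y(x) and apply the chain rule, so every y-derivative picks up a y' = dy/dx factor.

With everything moved to the left-hand side, differentiate term by term:
  d/dx[(x - 3)^2] = 2x - 6
  d/dx[(y - 5)^2] = 2·y'(y - 5)
  d/dx[-169] = 0

Separating the contributions that come from x directly and those that come through y:
  without y':      2x - 6
  multiplying y':  2y - 10

so (2x - 6) + (2y - 10)·y' = 0, and therefore
  dy/dx = -(2x - 6)/(2y - 10) = (3 - x)/(y - 5)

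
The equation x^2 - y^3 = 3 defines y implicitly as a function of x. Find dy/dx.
Take d/dx of both sides. Since y is implicitly a function of x, the chain rule attaches a y' = dy/dx factor whenever we differentiate through y.

Set F(x, y) = (left side) − (right side), so the curve is F = 0. Differentiating each term of F:
  d/dx[x^2] = 2x
  d/dx[-y^3] = -3y^2·y'
  d/dx[-3] = 0

Collecting, the y'-free part is the partial derivative in x and the y' coefficient is the partial derivative in y:
  ∂F/∂x = 2x
  ∂F/∂y = -3y^2

so d/dx[F(x, y(x))] = ∂F/∂x + (∂F/∂y)·y' = 0. Rearranging,
  dy/dx = -(∂F/∂x)/(∂F/∂y) = -(2x)/(-3y^2) = 2x/(3y^2)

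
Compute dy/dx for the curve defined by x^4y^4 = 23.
Take d/dx of both sides. Since y is implicitly a function of x, the chain rule attaches a y' = dy/dx factor whenever we differentiate through y.

Set F(x, y) = (left side) − (right side), so the curve is F = 0. Differentiating each term of F:
  d/dx[x^4y^4] = 4x^4y^3·y' + 4x^3y^4
  d/dx[-23] = 0

Collecting, the y'-free part is the partial derivative in x and the y' coefficient is the partial derivative in y:
  ∂F/∂x = 4x^3y^4
  ∂F/∂y = 4x^4y^3

so d/dx[F(x, y(x))] = ∂F/∂x + (∂F/∂y)·y' = 0. Rearranging,
  dy/dx = -(∂F/∂x)/(∂F/∂y) = -(4x^3y^4)/(4x^4y^3) = -y/x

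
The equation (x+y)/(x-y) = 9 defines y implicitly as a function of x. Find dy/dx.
Take d/dx of both sides. Since y is implicitly a function of x, the chain rule attaches a y' = dy/dx factor whenever we differentiate through y.

Set F(x, y) = (left side) − (right side), so the curve is F = 0. Differentiating each term of F:
  d/dx[(x + y)/(x - y)] = (y' + 1)/(x - y) + (x + y)(y' - 1)/(x - y)^2
  d/dx[-9] = 0

Collecting, the y'-free part is the partial derivative in x and the y' coefficient is the partial derivative in y:
  ∂F/∂x = 1/(x - y) - (x + y)/(x - y)^2
  ∂F/∂y = 1/(x - y) + (x + y)/(x - y)^2

so d/dx[F(x, y(x))] = ∂F/∂x + (∂F/∂y)·y' = 0. Rearranging,
  dy/dx = -(∂F/∂x)/(∂F/∂y) = -(1/(x - y) - (x + y)/(x - y)^2)/(1/(x - y) + (x + y)/(x - y)^2)
        = -(-2y/(x - y)^2)/(2x/(x - y)^2) = y/x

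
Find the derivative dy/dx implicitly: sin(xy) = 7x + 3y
Take d/dx of both sides. Since y is implicitly a function of x, the chain rule attaches a y' = dy/dx factor whenever we differentiate through y.

Set F(x, y) = (left side) − (right side), so the curve is F = 0. Differentiating each term of F:
  d/dx[-7x] = -7
  d/dx[-3y] = -3·y'
  d/dx[sin(xy)] = (x·y' + y)·cos(xy)

Collecting, the y'-free part is the partial derivative in x and the y' coefficient is the partial derivative in y:
  ∂F/∂x = y·cos(xy) - 7
  ∂F/∂y = x·cos(xy) - 3

so d/dx[F(x, y(x))] = ∂F/∂x + (∂F/∂y)·y' = 0. Rearranging,
  dy/dx = -(∂F/∂x)/(∂F/∂y) = -(y·cos(xy) - 7)/(x·cos(xy) - 3) = (-y·cos(xy) + 7)/(x·cos(xy) - 3)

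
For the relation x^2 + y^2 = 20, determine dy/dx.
Differentiate both sides with respect to x, treating y as y(x). By the chain rule, any term containing y contributes a factor of y' = dy/dx when we differentiate it.

Move every term to one side and write the relation as F(x, y) = 0. Term by term,
  d/dx[x^2] = 2x
  d/dx[y^2] = 2y·y'
  d/dx[-20] = 0

The pieces without y' make up ∂F/∂x and the coefficient of y' is ∂F/∂y:
  ∂F/∂x = 2x,
  ∂F/∂y = 2y.

Since d/dx[F] = ∂F/∂x + (∂F/∂y)·y' = 0, solve for y':
  (∂F/∂y)·y' = -∂F/∂x
  dy/dx = -(∂F/∂x)/(∂F/∂y) = -(2x)/(2y) = -x/y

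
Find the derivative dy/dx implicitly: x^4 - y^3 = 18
Differentiate the relation implicitly: treat y = y(x) and apply the chain rule, so every y-derivative picks up a y' = dy/dx factor.

With everything moved to the left-hand side, differentiate term by term:
  d/dx[x^4] = 4x^3
  d/dx[-y^3] = -3y^2·y'
  d/dx[-18] = 0

Separating the contributions that come from x directly and those that come through y:
  without y':      4x^3
  multiplying y':  -3y^2

so (4x^3) + (-3y^2)·y' = 0, and therefore
  dy/dx = -(4x^3)/(-3y^2) = 4x^3/(3y^2)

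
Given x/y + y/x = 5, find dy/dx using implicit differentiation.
Differentiate the relation implicitly: treat y = y(x) and apply the chain rule, so every y-derivative picks up a y' = dy/dx factor.

With everything moved to the left-hand side, differentiate term by term:
  d/dx[x/y] = -x·y'/y^2 + 1/y
  d/dx[y/x] = y'/x - y/x^2
  d/dx[-5] = 0

Separating the contributions that come from x directly and those that come through y:
  without y':      1/y - y/x^2
  multiplying y':  -x/y^2 + 1/x

so (1/y - y/x^2) + (-x/y^2 + 1/x)·y' = 0, and therefore
  dy/dx = -(1/y - y/x^2)/(-x/y^2 + 1/x)
        = -((x - y)(x + y)/(x^2y))/(-(x - y)(x + y)/(xy^2)) = y/x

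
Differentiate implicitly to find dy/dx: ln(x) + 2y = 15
Take d/dx of both sides. Since y is implicitly a function of x, the chain rule attaches a y' = dy/dx factor whenever we differentiate through y.

Set F(x, y) = (left side) − (right side), so the curve is F = 0. Differentiating each term of F:
  d/dx[2y] = 2·y'
  d/dx[ln(x)] = 1/x
  d/dx[-15] = 0

Collecting, the y'-free part is the partial derivative in x and the y' coefficient is the partial derivative in y:
  ∂F/∂x = 1/x
  ∂F/∂y = 2

so d/dx[F(x, y(x))] = ∂F/∂x + (∂F/∂y)·y' = 0. Rearranging,
  dy/dx = -(∂F/∂x)/(∂F/∂y) = -(1/x)/(2) = -1/(2x)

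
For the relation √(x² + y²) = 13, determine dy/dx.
Differentiate the relation implicitly: treat y = y(x) and apply the chain rule, so every y-derivative picks up a y' = dy/dx factor.

With everything moved to the left-hand side, differentiate term by term:
  d/dx[√(x^2 + y^2)] = (x + y·y')/√(x^2 + y^2)
  d/dx[-13] = 0

Separating the contributions that come from x directly and those that come through y:
  without y':      x/√(x^2 + y^2)
  multiplying y':  y/√(x^2 + y^2)

so (x/√(x^2 + y^2)) + (y/√(x^2 + y^2))·y' = 0, and therefore
  dy/dx = -(x/√(x^2 + y^2))/(y/√(x^2 + y^2)) = -x/y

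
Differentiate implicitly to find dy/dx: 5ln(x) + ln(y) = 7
Differentiate the relation implicitly: treat y = y(x) and apply the chain rule, so every y-derivative picks up a y' = dy/dx factor.

With everything moved to the left-hand side, differentiate term by term:
  d/dx[5ln(x)] = 5/x
  d/dx[ln(y)] = y'/y
  d/dx[-7] = 0

Separating the contributions that come from x directly and those that come through y:
  without y':      5/x
  multiplying y':  1/y

so (5/x) + (1/y)·y' = 0, and therefore
  dy/dx = -(5/x)/(1/y) = -5y/x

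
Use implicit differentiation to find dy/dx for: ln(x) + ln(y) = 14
Apply d/dx to both sides, remembering that y depends on x. Each occurrence of y therefore brings in a y' = dy/dx via the chain rule.

With F(x, y) equal to the left-hand side minus the right, differentiate F term by term:
  d/dx[ln(x)] = 1/x
  d/dx[ln(y)] = y'/y
  d/dx[-14] = 0
Adding these up, d/dx[F] = 0 becomes
  (1/x) + (1/y)·y' = 0,
so isolating y',
  dy/dx = -(1/x)/(1/y) = -y/x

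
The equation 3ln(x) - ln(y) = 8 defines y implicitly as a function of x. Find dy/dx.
Take d/dx of both sides. Since y is implicitly a function of x, the chain rule attaches a y' = dy/dx factor whenever we differentiate through y.

Set F(x, y) = (left side) − (right side), so the curve is F = 0. Differentiating each term of F:
  d/dx[3ln(x)] = 3/x
  d/dx[-ln(y)] = -y'/y
  d/dx[-8] = 0

Collecting, the y'-free part is the partial derivative in x and the y' coefficient is the partial derivative in y:
  ∂F/∂x = 3/x
  ∂F/∂y = -1/y

so d/dx[F(x, y(x))] = ∂F/∂x + (∂F/∂y)·y' = 0. Rearranging,
  dy/dx = -(∂F/∂x)/(∂F/∂y) = -(3/x)/(-1/y) = 3y/x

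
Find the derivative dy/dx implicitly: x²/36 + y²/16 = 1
Differentiate the relation implicitly: treat y = y(x) and apply the chain rule, so every y-derivative picks up a y' = dy/dx factor.

With everything moved to the left-hand side, differentiate term by term:
  d/dx[x^2/36] = x/18
  d/dx[y^2/16] = y·y'/8
  d/dx[-1] = 0

Separating the contributions that come from x directly and those that come through y:
  without y':      x/18
  multiplying y':  y/8

so (x/18) + (y/8)·y' = 0, and therefore
  dy/dx = -(x/18)/(y/8) = -4x/(9y)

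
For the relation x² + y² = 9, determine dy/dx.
Apply d/dx to both sides, remembering that y depends on x. Each occurrence of y therefore brings in a y' = dy/dx via the chain rule.

With F(x, y) equal to the left-hand side minus the right, differentiate F term by term:
  d/dx[x^2] = 2x
  d/dx[y^2] = 2y·y'
  d/dx[-9] = 0
Adding these up, d/dx[F] = 0 becomes
  (2x) + (2y)·y' = 0,
so isolating y',
  dy/dx = -(2x)/(2y) = -x/y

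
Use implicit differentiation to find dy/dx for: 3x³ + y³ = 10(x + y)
Take d/dx of both sides. Since y is implicitly a function of x, the chain rule attaches a y' = dy/dx factor whenever we differentiate through y.

Set F(x, y) = (left side) − (right side), so the curve is F = 0. Differentiating each term of F:
  d/dx[3x^3] = 9x^2
  d/dx[-10x] = -10
  d/dx[y^3] = 3y^2·y'
  d/dx[-10y] = -10·y'

Collecting, the y'-free part is the partial derivative in x and the y' coefficient is the partial derivative in y:
  ∂F/∂x = 9x^2 - 10
  ∂F/∂y = 3y^2 - 10

so d/dx[F(x, y(x))] = ∂F/∂x + (∂F/∂y)·y' = 0. Rearranging,
  dy/dx = -(∂F/∂x)/(∂F/∂y) = -(9x^2 - 10)/(3y^2 - 10) = (10 - 9x^2)/(3y^2 - 10)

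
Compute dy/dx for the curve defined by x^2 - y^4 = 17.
Differentiate the relation implicitly: treat y = y(x) and apply the chain rule, so every y-derivative picks up a y' = dy/dx factor.

With everything moved to the left-hand side, differentiate term by term:
  d/dx[x^2] = 2x
  d/dx[-y^4] = -4y^3·y'
  d/dx[-17] = 0

Separating the contributions that come from x directly and those that come through y:
  without y':      2x
  multiplying y':  -4y^3

so (2x) + (-4y^3)·y' = 0, and therefore
  dy/dx = -(2x)/(-4y^3) = x/(2y^3)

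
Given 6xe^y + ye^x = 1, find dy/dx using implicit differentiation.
Differentiate both sides with respect to x, treating y as y(x). By the chain rule, any term containing y contributes a factor of y' = dy/dx when we differentiate it.

Move every term to one side and write the relation as F(x, y) = 0. Term by term,
  d/dx[6x·e^(y)] = 6x·y'·e^(y) + 6e^(y)
  d/dx[y·e^(x)] = y·e^(x) + y'·e^(x)
  d/dx[-1] = 0

The pieces without y' make up ∂F/∂x and the coefficient of y' is ∂F/∂y:
  ∂F/∂x = y·e^(x) + 6e^(y),
  ∂F/∂y = 6x·e^(y) + e^(x).

Since d/dx[F] = ∂F/∂x + (∂F/∂y)·y' = 0, solve for y':
  (∂F/∂y)·y' = -∂F/∂x
  dy/dx = -(∂F/∂x)/(∂F/∂y) = -(y·e^(x) + 6e^(y))/(6x·e^(y) + e^(x)) = (-y·e^(x) - 6e^(y))/(6x·e^(y) + e^(x))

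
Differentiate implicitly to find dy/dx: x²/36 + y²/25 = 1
Take d/dx of both sides. Since y is implicitly a function of x, the chain rule attaches a y' = dy/dx factor whenever we differentiate through y.

Set F(x, y) = (left side) − (right side), so the curve is F = 0. Differentiating each term of F:
  d/dx[x^2/36] = x/18
  d/dx[y^2/25] = 2y·y'/25
  d/dx[-1] = 0

Collecting, the y'-free part is the partial derivative in x and the y' coefficient is the partial derivative in y:
  ∂F/∂x = x/18
  ∂F/∂y = 2y/25

so d/dx[F(x, y(x))] = ∂F/∂x + (∂F/∂y)·y' = 0. Rearranging,
  dy/dx = -(∂F/∂x)/(∂F/∂y) = -(x/18)/(2y/25) = -25x/(36y)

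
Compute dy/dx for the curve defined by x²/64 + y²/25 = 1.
Apply d/dx to both sides, remembering that y depends on x. Each occurrence of y therefore brings in a y' = dy/dx via the chain rule.

With F(x, y) equal to the left-hand side minus the right, differentiate F term by term:
  d/dx[x^2/64] = x/32
  d/dx[y^2/25] = 2y·y'/25
  d/dx[-1] = 0
Adding these up, d/dx[F] = 0 becomes
  (x/32) + (2y/25)·y' = 0,
so isolating y',
  dy/dx = -(x/32)/(2y/25) = -25x/(64y)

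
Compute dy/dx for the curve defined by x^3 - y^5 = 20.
Differentiate both sides with respect to x, treating y as y(x). By the chain rule, any term containing y contributes a factor of y' = dy/dx when we differentiate it.

Move every term to one side and write the relation as F(x, y) = 0. Term by term,
  d/dx[x^3] = 3x^2
  d/dx[-y^5] = -5y^4·y'
  d/dx[-20] = 0

The pieces without y' make up ∂F/∂x and the coefficient of y' is ∂F/∂y:
  ∂F/∂x = 3x^2,
  ∂F/∂y = -5y^4.

Since d/dx[F] = ∂F/∂x + (∂F/∂y)·y' = 0, solve for y':
  (∂F/∂y)·y' = -∂F/∂x
  dy/dx = -(∂F/∂x)/(∂F/∂y) = -(3x^2)/(-5y^4) = 3x^2/(5y^4)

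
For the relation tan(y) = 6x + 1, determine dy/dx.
Apply d/dx to both sides, remembering that y depends on x. Each occurrence of y therefore brings in a y' = dy/dx via the chain rule.

With F(x, y) equal to the left-hand side minus the right, differentiate F term by term:
  d/dx[-6x] = -6
  d/dx[tan(y)] = y'(tan(y)^2 + 1)
  d/dx[-1] = 0
Adding these up, d/dx[F] = 0 becomes
  (-6) + (tan(y)^2 + 1)·y' = 0,
so isolating y',
  dy/dx = -(-6)/(tan(y)^2 + 1) = 6cos(y)^2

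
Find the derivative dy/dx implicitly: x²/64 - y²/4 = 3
Differentiate the relation implicitly: treat y = y(x) and apply the chain rule, so every y-derivative picks up a y' = dy/dx factor.

With everything moved to the left-hand side, differentiate term by term:
  d/dx[x^2/64] = x/32
  d/dx[-y^2/4] = -y·y'/2
  d/dx[-3] = 0

Separating the contributions that come from x directly and those that come through y:
  without y':      x/32
  multiplying y':  -y/2

so (x/32) + (-y/2)·y' = 0, and therefore
  dy/dx = -(x/32)/(-y/2) = x/(16y)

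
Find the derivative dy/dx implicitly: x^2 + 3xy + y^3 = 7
Apply d/dx to both sides, remembering that y depends on x. Each occurrence of y therefore brings in a y' = dy/dx via the chain rule.

With F(x, y) equal to the left-hand side minus the right, differentiate F term by term:
  d/dx[x^2] = 2x
  d/dx[3xy] = 3x·y' + 3y
  d/dx[y^3] = 3y^2·y'
  d/dx[-7] = 0
Adding these up, d/dx[F] = 0 becomes
  (2x + 3y) + (3x + 3y^2)·y' = 0,
so isolating y',
  dy/dx = -(2x + 3y)/(3x + 3y^2) = (-2x/3 - y)/(x + y^2)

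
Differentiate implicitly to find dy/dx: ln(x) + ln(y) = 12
Apply d/dx to both sides, remembering that y depends on x. Each occurrence of y therefore brings in a y' = dy/dx via the chain rule.

With F(x, y) equal to the left-hand side minus the right, differentiate F term by term:
  d/dx[ln(x)] = 1/x
  d/dx[ln(y)] = y'/y
  d/dx[-12] = 0
Adding these up, d/dx[F] = 0 becomes
  (1/x) + (1/y)·y' = 0,
so isolating y',
  dy/dx = -(1/x)/(1/y) = -y/x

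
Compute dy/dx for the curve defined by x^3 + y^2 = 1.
Take d/dx of both sides. Since y is implicitly a function of x, the chain rule attaches a y' = dy/dx factor whenever we differentiate through y.

Set F(x, y) = (left side) − (right side), so the curve is F = 0. Differentiating each term of F:
  d/dx[x^3] = 3x^2
  d/dx[y^2] = 2y·y'
  d/dx[-1] = 0

Collecting, the y'-free part is the partial derivative in x and the y' coefficient is the partial derivative in y:
  ∂F/∂x = 3x^2
  ∂F/∂y = 2y

so d/dx[F(x, y(x))] = ∂F/∂x + (∂F/∂y)·y' = 0. Rearranging,
  dy/dx = -(∂F/∂x)/(∂F/∂y) = -(3x^2)/(2y) = -3x^2/(2y)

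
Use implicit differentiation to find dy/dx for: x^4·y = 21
Differentiate the relation implicitly: treat y = y(x) and apply the chain rule, so every y-derivative picks up a y' = dy/dx factor.

With everything moved to the left-hand side, differentiate term by term:
  d/dx[x^4y] = x^4·y' + 4x^3y
  d/dx[-21] = 0

Separating the contributions that come from x directly and those that come through y:
  without y':      4x^3y
  multiplying y':  x^4

so (4x^3y) + (x^4)·y' = 0, and therefore
  dy/dx = -(4x^3y)/(x^4) = -4y/x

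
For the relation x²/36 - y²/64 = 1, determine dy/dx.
Apply d/dx to both sides, remembering that y depends on x. Each occurrence of y therefore brings in a y' = dy/dx via the chain rule.

With F(x, y) equal to the left-hand side minus the right, differentiate F term by term:
  d/dx[x^2/36] = x/18
  d/dx[-y^2/64] = -y·y'/32
  d/dx[-1] = 0
Adding these up, d/dx[F] = 0 becomes
  (x/18) + (-y/32)·y' = 0,
so isolating y',
  dy/dx = -(x/18)/(-y/32) = 16x/(9y)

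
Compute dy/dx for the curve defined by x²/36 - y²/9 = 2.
Differentiate the relation implicitly: treat y = y(x) and apply the chain rule, so every y-derivative picks up a y' = dy/dx factor.

With everything moved to the left-hand side, differentiate term by term:
  d/dx[x^2/36] = x/18
  d/dx[-y^2/9] = -2y·y'/9
  d/dx[-2] = 0

Separating the contributions that come from x directly and those that come through y:
  without y':      x/18
  multiplying y':  -2y/9

so (x/18) + (-2y/9)·y' = 0, and therefore
  dy/dx = -(x/18)/(-2y/9) = x/(4y)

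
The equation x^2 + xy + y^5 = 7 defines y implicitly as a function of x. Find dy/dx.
Differentiate both sides with respect to x, treating y as y(x). By the chain rule, any term containing y contributes a factor of y' = dy/dx when we differentiate it.

Move every term to one side and write the relation as F(x, y) = 0. Term by term,
  d/dx[x^2] = 2x
  d/dx[xy] = x·y' + y
  d/dx[y^5] = 5y^4·y'
  d/dx[-7] = 0

The pieces without y' make up ∂F/∂x and the coefficient of y' is ∂F/∂y:
  ∂F/∂x = 2x + y,
  ∂F/∂y = x + 5y^4.

Since d/dx[F] = ∂F/∂x + (∂F/∂y)·y' = 0, solve for y':
  (∂F/∂y)·y' = -∂F/∂x
  dy/dx = -(∂F/∂x)/(∂F/∂y) = -(2x + y)/(x + 5y^4) = (-2x - y)/(x + 5y^4)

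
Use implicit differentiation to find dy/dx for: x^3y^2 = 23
Take d/dx of both sides. Since y is implicitly a function of x, the chain rule attaches a y' = dy/dx factor whenever we differentiate through y.

Set F(x, y) = (left side) − (right side), so the curve is F = 0. Differentiating each term of F:
  d/dx[x^3y^2] = 2x^3y·y' + 3x^2y^2
  d/dx[-23] = 0

Collecting, the y'-free part is the partial derivative in x and the y' coefficient is the partial derivative in y:
  ∂F/∂x = 3x^2y^2
  ∂F/∂y = 2x^3y

so d/dx[F(x, y(x))] = ∂F/∂x + (∂F/∂y)·y' = 0. Rearranging,
  dy/dx = -(∂F/∂x)/(∂F/∂y) = -(3x^2y^2)/(2x^3y) = -3y/(2x)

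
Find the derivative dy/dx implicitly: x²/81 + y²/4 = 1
Differentiate both sides with respect to x, treating y as y(x). By the chain rule, any term containing y contributes a factor of y' = dy/dx when we differentiate it.

Move every term to one side and write the relation as F(x, y) = 0. Term by term,
  d/dx[x^2/81] = 2x/81
  d/dx[y^2/4] = y·y'/2
  d/dx[-1] = 0

The pieces without y' make up ∂F/∂x and the coefficient of y' is ∂F/∂y:
  ∂F/∂x = 2x/81,
  ∂F/∂y = y/2.

Since d/dx[F] = ∂F/∂x + (∂F/∂y)·y' = 0, solve for y':
  (∂F/∂y)·y' = -∂F/∂x
  dy/dx = -(∂F/∂x)/(∂F/∂y) = -(2x/81)/(y/2) = -4x/(81y)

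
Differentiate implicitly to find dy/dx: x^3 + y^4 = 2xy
Differentiate the relation implicitly: treat y = y(x) and apply the chain rule, so every y-derivative picks up a y' = dy/dx factor.

With everything moved to the left-hand side, differentiate term by term:
  d/dx[x^3] = 3x^2
  d/dx[-2xy] = -2x·y' - 2y
  d/dx[y^4] = 4y^3·y'

Separating the contributions that come from x directly and those that come through y:
  without y':      3x^2 - 2y
  multiplying y':  -2x + 4y^3

so (3x^2 - 2y) + (-2x + 4y^3)·y' = 0, and therefore
  dy/dx = -(3x^2 - 2y)/(-2x + 4y^3) = (3x^2/2 - y)/(x - 2y^3)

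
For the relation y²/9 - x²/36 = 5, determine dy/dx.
Differentiate both sides with respect to x, treating y as y(x). By the chain rule, any term containing y contributes a factor of y' = dy/dx when we differentiate it.

Move every term to one side and write the relation as F(x, y) = 0. Term by term,
  d/dx[-x^2/36] = -x/18
  d/dx[y^2/9] = 2y·y'/9
  d/dx[-5] = 0

The pieces without y' make up ∂F/∂x and the coefficient of y' is ∂F/∂y:
  ∂F/∂x = -x/18,
  ∂F/∂y = 2y/9.

Since d/dx[F] = ∂F/∂x + (∂F/∂y)·y' = 0, solve for y':
  (∂F/∂y)·y' = -∂F/∂x
  dy/dx = -(∂F/∂x)/(∂F/∂y) = -(-x/18)/(2y/9) = x/(4y)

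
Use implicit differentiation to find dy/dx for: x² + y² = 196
Differentiate both sides with respect to x, treating y as y(x). By the chain rule, any term containing y contributes a factor of y' = dy/dx when we differentiate it.

Move every term to one side and write the relation as F(x, y) = 0. Term by term,
  d/dx[x^2] = 2x
  d/dx[y^2] = 2y·y'
  d/dx[-196] = 0

The pieces without y' make up ∂F/∂x and the coefficient of y' is ∂F/∂y:
  ∂F/∂x = 2x,
  ∂F/∂y = 2y.

Since d/dx[F] = ∂F/∂x + (∂F/∂y)·y' = 0, solve for y':
  (∂F/∂y)·y' = -∂F/∂x
  dy/dx = -(∂F/∂x)/(∂F/∂y) = -(2x)/(2y) = -x/y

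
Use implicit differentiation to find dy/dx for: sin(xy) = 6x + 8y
Differentiate the relation implicitly: treat y = y(x) and apply the chain rule, so every y-derivative picks up a y' = dy/dx factor.

With everything moved to the left-hand side, differentiate term by term:
  d/dx[-6x] = -6
  d/dx[-8y] = -8·y'
  d/dx[sin(xy)] = (x·y' + y)·cos(xy)

Separating the contributions that come from x directly and those that come through y:
  without y':      y·cos(xy) - 6
  multiplying y':  x·cos(xy) - 8

so (y·cos(xy) - 6) + (x·cos(xy) - 8)·y' = 0, and therefore
  dy/dx = -(y·cos(xy) - 6)/(x·cos(xy) - 8) = (-y·cos(xy) + 6)/(x·cos(xy) - 8)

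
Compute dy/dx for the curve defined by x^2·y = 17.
Take d/dx of both sides. Since y is implicitly a function of x, the chain rule attaches a y' = dy/dx factor whenever we differentiate through y.

Set F(x, y) = (left side) − (right side), so the curve is F = 0. Differentiating each term of F:
  d/dx[x^2y] = x^2·y' + 2xy
  d/dx[-17] = 0

Collecting, the y'-free part is the partial derivative in x and the y' coefficient is the partial derivative in y:
  ∂F/∂x = 2xy
  ∂F/∂y = x^2

so d/dx[F(x, y(x))] = ∂F/∂x + (∂F/∂y)·y' = 0. Rearranging,
  dy/dx = -(∂F/∂x)/(∂F/∂y) = -(2xy)/(x^2) = -2y/x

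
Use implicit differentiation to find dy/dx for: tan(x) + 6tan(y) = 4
Differentiate the relation implicitly: treat y = y(x) and apply the chain rule, so every y-derivative picks up a y' = dy/dx factor.

With everything moved to the left-hand side, differentiate term by term:
  d/dx[tan(x)] = tan(x)^2 + 1
  d/dx[6tan(y)] = 6·y'(tan(y)^2 + 1)
  d/dx[-4] = 0

Separating the contributions that come from x directly and those that come through y:
  without y':      tan(x)^2 + 1
  multiplying y':  6tan(y)^2 + 6

so (tan(x)^2 + 1) + (6tan(y)^2 + 6)·y' = 0, and therefore
  dy/dx = -(tan(x)^2 + 1)/(6tan(y)^2 + 6) = -cos(y)^2/(6cos(x)^2)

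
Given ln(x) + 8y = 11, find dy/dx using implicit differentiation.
Differentiate both sides with respect to x, treating y as y(x). By the chain rule, any term containing y contributes a factor of y' = dy/dx when we differentiate it.

Move every term to one side and write the relation as F(x, y) = 0. Term by term,
  d/dx[8y] = 8·y'
  d/dx[ln(x)] = 1/x
  d/dx[-11] = 0

The pieces without y' make up ∂F/∂x and the coefficient of y' is ∂F/∂y:
  ∂F/∂x = 1/x,
  ∂F/∂y = 8.

Since d/dx[F] = ∂F/∂x + (∂F/∂y)·y' = 0, solve for y':
  (∂F/∂y)·y' = -∂F/∂x
  dy/dx = -(∂F/∂x)/(∂F/∂y) = -(1/x)/(8) = -1/(8x)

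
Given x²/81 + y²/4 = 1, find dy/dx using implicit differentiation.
Apply d/dx to both sides, remembering that y depends on x. Each occurrence of y therefore brings in a y' = dy/dx via the chain rule.

With F(x, y) equal to the left-hand side minus the right, differentiate F term by term:
  d/dx[x^2/81] = 2x/81
  d/dx[y^2/4] = y·y'/2
  d/dx[-1] = 0
Adding these up, d/dx[F] = 0 becomes
  (2x/81) + (y/2)·y' = 0,
so isolating y',
  dy/dx = -(2x/81)/(y/2) = -4x/(81y)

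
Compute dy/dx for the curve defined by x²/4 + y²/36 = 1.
Differentiate the relation implicitly: treat y = y(x) and apply the chain rule, so every y-derivative picks up a y' = dy/dx factor.

With everything moved to the left-hand side, differentiate term by term:
  d/dx[x^2/4] = x/2
  d/dx[y^2/36] = y·y'/18
  d/dx[-1] = 0

Separating the contributions that come from x directly and those that come through y:
  without y':      x/2
  multiplying y':  y/18

so (x/2) + (y/18)·y' = 0, and therefore
  dy/dx = -(x/2)/(y/18) = -9x/y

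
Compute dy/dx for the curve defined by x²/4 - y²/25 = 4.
Take d/dx of both sides. Since y is implicitly a function of x, the chain rule attaches a y' = dy/dx factor whenever we differentiate through y.

Set F(x, y) = (left side) − (right side), so the curve is F = 0. Differentiating each term of F:
  d/dx[x^2/4] = x/2
  d/dx[-y^2/25] = -2y·y'/25
  d/dx[-4] = 0

Collecting, the y'-free part is the partial derivative in x and the y' coefficient is the partial derivative in y:
  ∂F/∂x = x/2
  ∂F/∂y = -2y/25

so d/dx[F(x, y(x))] = ∂F/∂x + (∂F/∂y)·y' = 0. Rearranging,
  dy/dx = -(∂F/∂x)/(∂F/∂y) = -(x/2)/(-2y/25) = 25x/(4y)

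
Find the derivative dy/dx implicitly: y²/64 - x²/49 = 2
Apply d/dx to both sides, remembering that y depends on x. Each occurrence of y therefore brings in a y' = dy/dx via the chain rule.

With F(x, y) equal to the left-hand side minus the right, differentiate F term by term:
  d/dx[-x^2/49] = -2x/49
  d/dx[y^2/64] = y·y'/32
  d/dx[-2] = 0
Adding these up, d/dx[F] = 0 becomes
  (-2x/49) + (y/32)·y' = 0,
so isolating y',
  dy/dx = -(-2x/49)/(y/32) = 64x/(49y)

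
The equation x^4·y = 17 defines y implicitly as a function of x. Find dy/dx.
Differentiate both sides with respect to x, treating y as y(x). By the chain rule, any term containing y contributes a factor of y' = dy/dx when we differentiate it.

Move every term to one side and write the relation as F(x, y) = 0. Term by term,
  d/dx[x^4y] = x^4·y' + 4x^3y
  d/dx[-17] = 0

The pieces without y' make up ∂F/∂x and the coefficient of y' is ∂F/∂y:
  ∂F/∂x = 4x^3y,
  ∂F/∂y = x^4.

Since d/dx[F] = ∂F/∂x + (∂F/∂y)·y' = 0, solve for y':
  (∂F/∂y)·y' = -∂F/∂x
  dy/dx = -(∂F/∂x)/(∂F/∂y) = -(4x^3y)/(x^4) = -4y/x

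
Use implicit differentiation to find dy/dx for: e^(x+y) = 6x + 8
Differentiate the relation implicitly: treat y = y(x) and apply the chain rule, so every y-derivative picks up a y' = dy/dx factor.

With everything moved to the left-hand side, differentiate term by term:
  d/dx[-6x] = -6
  d/dx[e^(x + y)] = (y' + 1)·e^(x + y)
  d/dx[-8] = 0

Separating the contributions that come from x directly and those that come through y:
  without y':      e^(x + y) - 6
  multiplying y':  e^(x + y)

so (e^(x + y) - 6) + (e^(x + y))·y' = 0, and therefore
  dy/dx = -(e^(x + y) - 6)/(e^(x + y)) = 6e^(-x - y) - 1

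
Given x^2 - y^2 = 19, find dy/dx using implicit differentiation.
Differentiate both sides with respect to x, treating y as y(x). By the chain rule, any term containing y contributes a factor of y' = dy/dx when we differentiate it.

Move every term to one side and write the relation as F(x, y) = 0. Term by term,
  d/dx[x^2] = 2x
  d/dx[-y^2] = -2y·y'
  d/dx[-19] = 0

The pieces without y' make up ∂F/∂x and the coefficient of y' is ∂F/∂y:
  ∂F/∂x = 2x,
  ∂F/∂y = -2y.

Since d/dx[F] = ∂F/∂x + (∂F/∂y)·y' = 0, solve for y':
  (∂F/∂y)·y' = -∂F/∂x
  dy/dx = -(∂F/∂x)/(∂F/∂y) = -(2x)/(-2y) = x/y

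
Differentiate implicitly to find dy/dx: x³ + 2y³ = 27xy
Take d/dx of both sides. Since y is implicitly a function of x, the chain rule attaches a y' = dy/dx factor whenever we differentiate through y.

Set F(x, y) = (left side) − (right side), so the curve is F = 0. Differentiating each term of F:
  d/dx[x^3] = 3x^2
  d/dx[-27xy] = -27x·y' - 27y
  d/dx[2y^3] = 6y^2·y'

Collecting, the y'-free part is the partial derivative in x and the y' coefficient is the partial derivative in y:
  ∂F/∂x = 3x^2 - 27y
  ∂F/∂y = -27x + 6y^2

so d/dx[F(x, y(x))] = ∂F/∂x + (∂F/∂y)·y' = 0. Rearranging,
  dy/dx = -(∂F/∂x)/(∂F/∂y) = -(3x^2 - 27y)/(-27x + 6y^2) = (x^2 - 9y)/(9x - 2y^2)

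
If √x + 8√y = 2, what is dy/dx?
Apply d/dx to both sides, remembering that y depends on x. Each occurrence of y therefore brings in a y' = dy/dx via the chain rule.

With F(x, y) equal to the left-hand side minus the right, differentiate F term by term:
  d/dx[√(x)] = 1/(2√(x))
  d/dx[8√(y)] = 4·y'/√(y)
  d/dx[-2] = 0
Adding these up, d/dx[F] = 0 becomes
  (1/(2√(x))) + (4/√(y))·y' = 0,
so isolating y',
  dy/dx = -(1/(2√(x)))/(4/√(y)) = -√(y)/(8√(x))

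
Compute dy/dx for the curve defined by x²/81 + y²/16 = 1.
Apply d/dx to both sides, remembering that y depends on x. Each occurrence of y therefore brings in a y' = dy/dx via the chain rule.

With F(x, y) equal to the left-hand side minus the right, differentiate F term by term:
  d/dx[x^2/81] = 2x/81
  d/dx[y^2/16] = y·y'/8
  d/dx[-1] = 0
Adding these up, d/dx[F] = 0 becomes
  (2x/81) + (y/8)·y' = 0,
so isolating y',
  dy/dx = -(2x/81)/(y/8) = -16x/(81y)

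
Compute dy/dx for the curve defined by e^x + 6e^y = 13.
Take d/dx of both sides. Since y is implicitly a function of x, the chain rule attaches a y' = dy/dx factor whenever we differentiate through y.

Set F(x, y) = (left side) − (right side), so the curve is F = 0. Differentiating each term of F:
  d/dx[e^(x)] = e^(x)
  d/dx[6e^(y)] = 6·y'·e^(y)
  d/dx[-13] = 0

Collecting, the y'-free part is the partial derivative in x and the y' coefficient is the partial derivative in y:
  ∂F/∂x = e^(x)
  ∂F/∂y = 6e^(y)

so d/dx[F(x, y(x))] = ∂F/∂x + (∂F/∂y)·y' = 0. Rearranging,
  dy/dx = -(∂F/∂x)/(∂F/∂y) = -(e^(x))/(6e^(y)) = -e^(x - y)/6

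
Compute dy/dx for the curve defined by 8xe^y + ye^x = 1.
Differentiate the relation implicitly: treat y = y(x) and apply the chain rule, so every y-derivative picks up a y' = dy/dx factor.

With everything moved to the left-hand side, differentiate term by term:
  d/dx[8x·e^(y)] = 8x·y'·e^(y) + 8e^(y)
  d/dx[y·e^(x)] = y·e^(x) + y'·e^(x)
  d/dx[-1] = 0

Separating the contributions that come from x directly and those that come through y:
  without y':      y·e^(x) + 8e^(y)
  multiplying y':  8x·e^(y) + e^(x)

so (y·e^(x) + 8e^(y)) + (8x·e^(y) + e^(x))·y' = 0, and therefore
  dy/dx = -(y·e^(x) + 8e^(y))/(8x·e^(y) + e^(x)) = (-y·e^(x) - 8e^(y))/(8x·e^(y) + e^(x))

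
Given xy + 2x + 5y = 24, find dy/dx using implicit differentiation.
Apply d/dx to both sides, remembering that y depends on x. Each occurrence of y therefore brings in a y' = dy/dx via the chain rule.

With F(x, y) equal to the left-hand side minus the right, differentiate F term by term:
  d/dx[xy] = x·y' + y
  d/dx[2x] = 2
  d/dx[5y] = 5·y'
  d/dx[-24] = 0
Adding these up, d/dx[F] = 0 becomes
  (y + 2) + (x + 5)·y' = 0,
so isolating y',
  dy/dx = -(y + 2)/(x + 5) = (-y - 2)/(x + 5)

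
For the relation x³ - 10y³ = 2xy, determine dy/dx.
Apply d/dx to both sides, remembering that y depends on x. Each occurrence of y therefore brings in a y' = dy/dx via the chain rule.

With F(x, y) equal to the left-hand side minus the right, differentiate F term by term:
  d/dx[x^3] = 3x^2
  d/dx[-2xy] = -2x·y' - 2y
  d/dx[-10y^3] = -30y^2·y'
Adding these up, d/dx[F] = 0 becomes
  (3x^2 - 2y) + (-2x - 30y^2)·y' = 0,
so isolating y',
  dy/dx = -(3x^2 - 2y)/(-2x - 30y^2) = (3x^2/2 - y)/(x + 15y^2)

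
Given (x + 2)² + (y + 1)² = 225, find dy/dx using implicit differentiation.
Differentiate the relation implicitly: treat y = y(x) and apply the chain rule, so every y-derivative picks up a y' = dy/dx factor.

With everything moved to the left-hand side, differentiate term by term:
  d/dx[(x + 2)^2] = 2x + 4
  d/dx[(y + 1)^2] = 2·y'(y + 1)
  d/dx[-225] = 0

Separating the contributions that come from x directly and those that come through y:
  without y':      2x + 4
  multiplying y':  2y + 2

so (2x + 4) + (2y + 2)·y' = 0, and therefore
  dy/dx = -(2x + 4)/(2y + 2) = (-x - 2)/(y + 1)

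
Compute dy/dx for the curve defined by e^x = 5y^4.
Apply d/dx to both sides, remembering that y depends on x. Each occurrence of y therefore brings in a y' = dy/dx via the chain rule.

With F(x, y) equal to the left-hand side minus the right, differentiate F term by term:
  d/dx[-5y^4] = -20y^3·y'
  d/dx[e^(x)] = e^(x)
Adding these up, d/dx[F] = 0 becomes
  (e^(x)) + (-20y^3)·y' = 0,
so isolating y',
  dy/dx = -(e^(x))/(-20y^3) = e^(x)/(20y^3)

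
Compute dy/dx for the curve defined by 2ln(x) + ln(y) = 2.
Apply d/dx to both sides, remembering that y depends on x. Each occurrence of y therefore brings in a y' = dy/dx via the chain rule.

With F(x, y) equal to the left-hand side minus the right, differentiate F term by term:
  d/dx[2ln(x)] = 2/x
  d/dx[ln(y)] = y'/y
  d/dx[-2] = 0
Adding these up, d/dx[F] = 0 becomes
  (2/x) + (1/y)·y' = 0,
so isolating y',
  dy/dx = -(2/x)/(1/y) = -2y/x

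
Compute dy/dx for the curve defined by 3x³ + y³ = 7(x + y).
Apply d/dx to both sides, remembering that y depends on x. Each occurrence of y therefore brings in a y' = dy/dx via the chain rule.

With F(x, y) equal to the left-hand side minus the right, differentiate F term by term:
  d/dx[3x^3] = 9x^2
  d/dx[-7x] = -7
  d/dx[y^3] = 3y^2·y'
  d/dx[-7y] = -7·y'
Adding these up, d/dx[F] = 0 becomes
  (9x^2 - 7) + (3y^2 - 7)·y' = 0,
so isolating y',
  dy/dx = -(9x^2 - 7)/(3y^2 - 7) = (7 - 9x^2)/(3y^2 - 7)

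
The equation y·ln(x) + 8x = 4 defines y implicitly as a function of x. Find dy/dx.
Differentiate both sides with respect to x, treating y as y(x). By the chain rule, any term containing y contributes a factor of y' = dy/dx when we differentiate it.

Move every term to one side and write the relation as F(x, y) = 0. Term by term,
  d/dx[8x] = 8
  d/dx[y·ln(x)] = y'·ln(x) + y/x
  d/dx[-4] = 0

The pieces without y' make up ∂F/∂x and the coefficient of y' is ∂F/∂y:
  ∂F/∂x = 8 + y/x,
  ∂F/∂y = ln(x).

Since d/dx[F] = ∂F/∂x + (∂F/∂y)·y' = 0, solve for y':
  (∂F/∂y)·y' = -∂F/∂x
  dy/dx = -(∂F/∂x)/(∂F/∂y) = -(8 + y/x)/(ln(x))
        = -((8x + y)/x)/(ln(x)) = (-8x - y)/(x·ln(x))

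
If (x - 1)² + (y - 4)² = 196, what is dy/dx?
Differentiate the relation implicitly: treat y = y(x) and apply the chain rule, so every y-derivative picks up a y' = dy/dx factor.

With everything moved to the left-hand side, differentiate term by term:
  d/dx[(x - 1)^2] = 2x - 2
  d/dx[(y - 4)^2] = 2·y'(y - 4)
  d/dx[-196] = 0

Separating the contributions that come from x directly and those that come through y:
  without y':      2x - 2
  multiplying y':  2y - 8

so (2x - 2) + (2y - 8)·y' = 0, and therefore
  dy/dx = -(2x - 2)/(2y - 8) = (1 - x)/(y - 4)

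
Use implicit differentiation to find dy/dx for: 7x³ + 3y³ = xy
Differentiate both sides with respect to x, treating y as y(x). By the chain rule, any term containing y contributes a factor of y' = dy/dx when we differentiate it.

Move every term to one side and write the relation as F(x, y) = 0. Term by term,
  d/dx[7x^3] = 21x^2
  d/dx[-xy] = -x·y' - y
  d/dx[3y^3] = 9y^2·y'

The pieces without y' make up ∂F/∂x and the coefficient of y' is ∂F/∂y:
  ∂F/∂x = 21x^2 - y,
  ∂F/∂y = -x + 9y^2.

Since d/dx[F] = ∂F/∂x + (∂F/∂y)·y' = 0, solve for y':
  (∂F/∂y)·y' = -∂F/∂x
  dy/dx = -(∂F/∂x)/(∂F/∂y) = -(21x^2 - y)/(-x + 9y^2) = (21x^2 - y)/(x - 9y^2)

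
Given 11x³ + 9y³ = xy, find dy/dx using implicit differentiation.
Differentiate both sides with respect to x, treating y as y(x). By the chain rule, any term containing y contributes a factor of y' = dy/dx when we differentiate it.

Move every term to one side and write the relation as F(x, y) = 0. Term by term,
  d/dx[11x^3] = 33x^2
  d/dx[-xy] = -x·y' - y
  d/dx[9y^3] = 27y^2·y'

The pieces without y' make up ∂F/∂x and the coefficient of y' is ∂F/∂y:
  ∂F/∂x = 33x^2 - y,
  ∂F/∂y = -x + 27y^2.

Since d/dx[F] = ∂F/∂x + (∂F/∂y)·y' = 0, solve for y':
  (∂F/∂y)·y' = -∂F/∂x
  dy/dx = -(∂F/∂x)/(∂F/∂y) = -(33x^2 - y)/(-x + 27y^2) = (33x^2 - y)/(x - 27y^2)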